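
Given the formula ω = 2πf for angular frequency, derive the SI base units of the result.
Units of each symbol in ω = 2πf:
  f (frequency): 1/s
  The factor 2π is dimensionless.

Multiplying the contributions: [1/s]
Adding exponents of each base unit: s: -1
SI base units of angular frequency: 1/s

Answer: 1/s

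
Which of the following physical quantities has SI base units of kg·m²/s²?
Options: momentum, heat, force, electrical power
Checking the SI base units of each option:
  momentum (p = mv): kg·m/s  ✗
  heat (Q = mcΔT): kg·m²/s²  ✓ matches
  force (F = ma): kg·m/s²  ✗
  electrical power (P = IV): kg·m²/s³  ✗

Only heat has units kg·m²/s².

Answer: heat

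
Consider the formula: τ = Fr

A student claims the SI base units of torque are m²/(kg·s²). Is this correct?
Units of each symbol in τ = Fr:
  F (force): kg·m/s²
  r (lever arm): m

Multiplying the contributions: [kg·m/s²] · [m]
Adding exponents of each base unit: kg: 1, m: 2, s: -2
SI base units of torque: kg·m²/s²

The claimed units m²/(kg·s²) (exponents kg: -1, m: 2, s: -2) do not match the derived units kg·m²/s² (exponents kg: 1, m: 2, s: -2), so the claim is incorrect.

Answer: No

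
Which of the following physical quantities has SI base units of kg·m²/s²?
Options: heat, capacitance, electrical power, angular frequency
Checking the SI base units of each option:
  heat (Q = mcΔT): kg·m²/s²  ✓ matches
  capacitance (C = Q/V): s⁴·A²/(kg·m²)  ✗
  electrical power (P = IV): kg·m²/s³  ✗
  angular frequency (ω = 2πf): 1/s  ✗

Only heat has units kg·m²/s².

Answer: heat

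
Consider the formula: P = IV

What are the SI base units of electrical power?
Units of each symbol in P = IV:
  I (current): A
  V (voltage, in volts): kg·m²/(s³·A)

Multiplying the contributions: [A] · [kg·m²/(s³·A)]
Adding exponents of each base unit: kg: 1, m: 2, s: -3
SI base units of electrical power: kg·m²/s³

Answer: kg·m²/s³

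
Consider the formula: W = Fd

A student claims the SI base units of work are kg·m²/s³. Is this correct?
Units of each symbol in W = Fd:
  F (force): kg·m/s²
  d (displacement): m

Multiplying the contributions: [kg·m/s²] · [m]
Adding exponents of each base unit: kg: 1, m: 2, s: -2
SI base units of work: kg·m²/s²

The claimed units kg·m²/s³ (exponents kg: 1, m: 2, s: -3) do not match the derived units kg·m²/s² (exponents kg: 1, m: 2, s: -2), so the claim is incorrect.

Answer: No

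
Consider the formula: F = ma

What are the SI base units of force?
Units of each symbol in F = ma:
  m (mass): kg
  a (acceleration): m/s²

Multiplying the contributions: [kg] · [m/s²]
Adding exponents of each base unit: kg: 1, m: 1, s: -2
SI base units of force: kg·m/s²

Answer: kg·m/s²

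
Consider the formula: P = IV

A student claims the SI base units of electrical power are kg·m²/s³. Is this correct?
Units of each symbol in P = IV:
  I (current): A
  V (voltage, in volts): kg·m²/(s³·A)

Multiplying the contributions: [A] · [kg·m²/(s³·A)]
Adding exponents of each base unit: kg: 1, m: 2, s: -3
SI base units of electrical power: kg·m²/s³

The claimed units kg·m²/s³ match the derived units, so the claim is correct.

Answer: Yes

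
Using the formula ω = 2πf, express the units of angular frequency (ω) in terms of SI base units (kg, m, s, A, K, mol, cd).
Units of each symbol in ω = 2πf:
  f (frequency): 1/s
  The factor 2π is dimensionless.

Multiplying the contributions: [1/s]
Adding exponents of each base unit: s: -1
SI base units of angular frequency: 1/s

Answer: 1/s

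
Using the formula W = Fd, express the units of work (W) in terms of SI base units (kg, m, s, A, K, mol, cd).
Units of each symbol in W = Fd:
  F (force): kg·m/s²
  d (displacement): m

Multiplying the contributions: [kg·m/s²] · [m]
Adding exponents of each base unit: kg: 1, m: 2, s: -2
SI base units of work: kg·m²/s²

Answer: kg·m²/s²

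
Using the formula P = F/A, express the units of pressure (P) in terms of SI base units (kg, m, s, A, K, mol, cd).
Units of each symbol in P = F/A:
  F (force): kg·m/s²
  A (area): m²  → in the denominator, contributes 1/m²

Multiplying the contributions: [kg·m/s²] · [1/m²]
Adding exponents of each base unit: kg: 1, m: -1, s: -2
SI base units of pressure: kg/(m·s²)

Answer: kg/(m·s²)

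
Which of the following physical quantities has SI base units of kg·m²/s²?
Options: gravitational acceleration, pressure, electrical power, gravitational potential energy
Checking the SI base units of each option:
  gravitational acceleration (g = GM/r²): m/s²  ✗
  pressure (P = F/A): kg/(m·s²)  ✗
  electrical power (P = IV): kg·m²/s³  ✗
  gravitational potential energy (U = -GMm/r): kg·m²/s²  ✓ matches

Only gravitational potential energy has units kg·m²/s².

Answer: gravitational potential energy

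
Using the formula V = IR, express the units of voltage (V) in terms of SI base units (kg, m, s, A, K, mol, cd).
Units of each symbol in V = IR:
  I (current): A
  R (resistance, in ohms): kg·m²/(s³·A²)

Multiplying the contributions: [A] · [kg·m²/(s³·A²)]
Adding exponents of each base unit: kg: 1, m: 2, s: -3, A: -1
SI base units of voltage: kg·m²/(s³·A)

Answer: kg·m²/(s³·A)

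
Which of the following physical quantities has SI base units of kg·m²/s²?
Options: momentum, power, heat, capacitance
Checking the SI base units of each option:
  momentum (p = mv): kg·m/s  ✗
  power (P = W/t): kg·m²/s³  ✗
  heat (Q = mcΔT): kg·m²/s²  ✓ matches
  capacitance (C = Q/V): s⁴·A²/(kg·m²)  ✗

Only heat has units kg·m²/s².

Answer: heat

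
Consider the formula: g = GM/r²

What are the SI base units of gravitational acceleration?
Units of each symbol in g = GM/r²:
  G (gravitational constant): m³/(kg·s²)
  M (mass): kg
  r (distance): m  → to the power 2 in the denominator, contributes 1/m²

Multiplying the contributions: [m³/(kg·s²)] · [kg] · [1/m²]
Adding exponents of each base unit: m: 1, s: -2
SI base units of gravitational acceleration: m/s²

Answer: m/s²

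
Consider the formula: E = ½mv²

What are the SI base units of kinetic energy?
Units of each symbol in E = ½mv²:
  m (mass): kg
  v (speed): m/s  → to the power 2, contributes m²/s²
  The factor ½ is dimensionless.

Multiplying the contributions: [kg] · [m²/s²]
Adding exponents of each base unit: kg: 1, m: 2, s: -2
SI base units of kinetic energy: kg·m²/s²

Answer: kg·m²/s²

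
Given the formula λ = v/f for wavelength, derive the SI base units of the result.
Units of each symbol in λ = v/f:
  v (wave speed): m/s
  f (frequency): 1/s  → in the denominator, contributes s

Multiplying the contributions: [m/s] · [s]
Adding exponents of each base unit: m: 1
SI base units of wavelength: m

Answer: m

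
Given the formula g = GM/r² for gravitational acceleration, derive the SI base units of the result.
Units of each symbol in g = GM/r²:
  G (gravitational constant): m³/(kg·s²)
  M (mass): kg
  r (distance): m  → to the power 2 in the denominator, contributes 1/m²

Multiplying the contributions: [m³/(kg·s²)] · [kg] · [1/m²]
Adding exponents of each base unit: m: 1, s: -2
SI base units of gravitational acceleration: m/s²

Answer: m/s²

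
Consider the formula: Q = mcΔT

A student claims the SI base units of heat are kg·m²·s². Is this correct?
Units of each symbol in Q = mcΔT:
  m (mass): kg
  c (specific heat capacity, in J/(kg·K)): m²/(s²·K)
  ΔT (temperature change): K

Multiplying the contributions: [kg] · [m²/(s²·K)] · [K]
Adding exponents of each base unit: kg: 1, m: 2, s: -2
SI base units of heat: kg·m²/s²

The claimed units kg·m²·s² (exponents kg: 1, m: 2, s: 2) do not match the derived units kg·m²/s² (exponents kg: 1, m: 2, s: -2), so the claim is incorrect.

Answer: No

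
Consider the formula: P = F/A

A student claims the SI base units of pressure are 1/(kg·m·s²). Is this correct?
Units of each symbol in P = F/A:
  F (force): kg·m/s²
  A (area): m²  → in the denominator, contributes 1/m²

Multiplying the contributions: [kg·m/s²] · [1/m²]
Adding exponents of each base unit: kg: 1, m: -1, s: -2
SI base units of pressure: kg/(m·s²)

The claimed units 1/(kg·m·s²) (exponents kg: -1, m: -1, s: -2) do not match the derived units kg/(m·s²) (exponents kg: 1, m: -1, s: -2), so the claim is incorrect.

Answer: No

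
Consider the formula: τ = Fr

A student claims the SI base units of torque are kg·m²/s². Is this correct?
Units of each symbol in τ = Fr:
  F (force): kg·m/s²
  r (lever arm): m

Multiplying the contributions: [kg·m/s²] · [m]
Adding exponents of each base unit: kg: 1, m: 2, s: -2
SI base units of torque: kg·m²/s²

The claimed units kg·m²/s² match the derived units, so the claim is correct.

Answer: Yes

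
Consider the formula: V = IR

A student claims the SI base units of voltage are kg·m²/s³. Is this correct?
Units of each symbol in V = IR:
  I (current): A
  R (resistance, in ohms): kg·m²/(s³·A²)

Multiplying the contributions: [A] · [kg·m²/(s³·A²)]
Adding exponents of each base unit: kg: 1, m: 2, s: -3, A: -1
SI base units of voltage: kg·m²/(s³·A)

The claimed units kg·m²/s³ (exponents kg: 1, m: 2, s: -3) do not match the derived units kg·m²/(s³·A) (exponents kg: 1, m: 2, s: -3, A: -1), so the claim is incorrect.

Answer: No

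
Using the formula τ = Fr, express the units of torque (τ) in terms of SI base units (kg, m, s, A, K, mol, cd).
Units of each symbol in τ = Fr:
  F (force): kg·m/s²
  r (lever arm): m

Multiplying the contributions: [kg·m/s²] · [m]
Adding exponents of each base unit: kg: 1, m: 2, s: -2
SI base units of torque: kg·m²/s²

Answer: kg·m²/s²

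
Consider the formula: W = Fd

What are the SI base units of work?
Units of each symbol in W = Fd:
  F (force): kg·m/s²
  d (displacement): m

Multiplying the contributions: [kg·m/s²] · [m]
Adding exponents of each base unit: kg: 1, m: 2, s: -2
SI base units of work: kg·m²/s²

Answer: kg·m²/s²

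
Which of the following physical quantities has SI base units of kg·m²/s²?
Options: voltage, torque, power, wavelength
Checking the SI base units of each option:
  voltage (V = IR): kg·m²/(s³·A)  ✗
  torque (τ = Fr): kg·m²/s²  ✓ matches
  power (P = W/t): kg·m²/s³  ✗
  wavelength (λ = v/f): m  ✗

Only torque has units kg·m²/s².

Answer: torque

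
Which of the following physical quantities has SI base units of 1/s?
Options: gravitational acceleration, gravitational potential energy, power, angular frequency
Checking the SI base units of each option:
  gravitational acceleration (g = GM/r²): m/s²  ✗
  gravitational potential energy (U = -GMm/r): kg·m²/s²  ✗
  power (P = W/t): kg·m²/s³  ✗
  angular frequency (ω = 2πf): 1/s  ✓ matches

Only angular frequency has units 1/s.

Answer: angular frequency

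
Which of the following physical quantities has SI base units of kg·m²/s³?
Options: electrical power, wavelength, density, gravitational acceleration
Checking the SI base units of each option:
  electrical power (P = IV): kg·m²/s³  ✓ matches
  wavelength (λ = v/f): m  ✗
  density (ρ = m/V): kg/m³  ✗
  gravitational acceleration (g = GM/r²): m/s²  ✗

Only electrical power has units kg·m²/s³.

Answer: electrical power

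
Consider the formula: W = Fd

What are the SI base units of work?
Units of each symbol in W = Fd:
  F (force): kg·m/s²
  d (displacement): m

Multiplying the contributions: [kg·m/s²] · [m]
Adding exponents of each base unit: kg: 1, m: 2, s: -2
SI base units of work: kg·m²/s²

Answer: kg·m²/s²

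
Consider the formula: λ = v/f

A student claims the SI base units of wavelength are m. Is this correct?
Units of each symbol in λ = v/f:
  v (wave speed): m/s
  f (frequency): 1/s  → in the denominator, contributes s

Multiplying the contributions: [m/s] · [s]
Adding exponents of each base unit: m: 1
SI base units of wavelength: m

The claimed units m match the derived units, so the claim is correct.

Answer: Yes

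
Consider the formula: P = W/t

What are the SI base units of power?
Units of each symbol in P = W/t:
  W (work): kg·m²/s²
  t (time): s  → in the denominator, contributes 1/s

Multiplying the contributions: [kg·m²/s²] · [1/s]
Adding exponents of each base unit: kg: 1, m: 2, s: -3
SI base units of power: kg·m²/s³

Answer: kg·m²/s³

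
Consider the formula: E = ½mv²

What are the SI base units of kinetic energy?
Units of each symbol in E = ½mv²:
  m (mass): kg
  v (speed): m/s  → to the power 2, contributes m²/s²
  The factor ½ is dimensionless.

Multiplying the contributions: [kg] · [m²/s²]
Adding exponents of each base unit: kg: 1, m: 2, s: -2
SI base units of kinetic energy: kg·m²/s²

Answer: kg·m²/s²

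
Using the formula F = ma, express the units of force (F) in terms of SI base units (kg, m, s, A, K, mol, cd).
Units of each symbol in F = ma:
  m (mass): kg
  a (acceleration): m/s²

Multiplying the contributions: [kg] · [m/s²]
Adding exponents of each base unit: kg: 1, m: 1, s: -2
SI base units of force: kg·m/s²

Answer: kg·m/s²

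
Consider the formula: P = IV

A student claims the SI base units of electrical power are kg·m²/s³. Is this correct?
Units of each symbol in P = IV:
  I (current): A
  V (voltage, in volts): kg·m²/(s³·A)

Multiplying the contributions: [A] · [kg·m²/(s³·A)]
Adding exponents of each base unit: kg: 1, m: 2, s: -3
SI base units of electrical power: kg·m²/s³

The claimed units kg·m²/s³ match the derived units, so the claim is correct.

Answer: Yes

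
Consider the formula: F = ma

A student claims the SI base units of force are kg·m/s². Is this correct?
Units of each symbol in F = ma:
  m (mass): kg
  a (acceleration): m/s²

Multiplying the contributions: [kg] · [m/s²]
Adding exponents of each base unit: kg: 1, m: 1, s: -2
SI base units of force: kg·m/s²

The claimed units kg·m/s² match the derived units, so the claim is correct.

Answer: Yes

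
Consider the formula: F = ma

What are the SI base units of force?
Units of each symbol in F = ma:
  m (mass): kg
  a (acceleration): m/s²

Multiplying the contributions: [kg] · [m/s²]
Adding exponents of each base unit: kg: 1, m: 1, s: -2
SI base units of force: kg·m/s²

Answer: kg·m/s²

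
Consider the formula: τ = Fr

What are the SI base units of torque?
Units of each symbol in τ = Fr:
  F (force): kg·m/s²
  r (lever arm): m

Multiplying the contributions: [kg·m/s²] · [m]
Adding exponents of each base unit: kg: 1, m: 2, s: -2
SI base units of torque: kg·m²/s²

Answer: kg·m²/s²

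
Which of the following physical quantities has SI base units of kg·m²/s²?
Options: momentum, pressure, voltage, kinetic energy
Checking the SI base units of each option:
  momentum (p = mv): kg·m/s  ✗
  pressure (P = F/A): kg/(m·s²)  ✗
  voltage (V = IR): kg·m²/(s³·A)  ✗
  kinetic energy (E = ½mv²): kg·m²/s²  ✓ matches

Only kinetic energy has units kg·m²/s².

Answer: kinetic energy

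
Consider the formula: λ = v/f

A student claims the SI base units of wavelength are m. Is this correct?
Units of each symbol in λ = v/f:
  v (wave speed): m/s
  f (frequency): 1/s  → in the denominator, contributes s

Multiplying the contributions: [m/s] · [s]
Adding exponents of each base unit: m: 1
SI base units of wavelength: m

The claimed units m match the derived units, so the claim is correct.

Answer: Yes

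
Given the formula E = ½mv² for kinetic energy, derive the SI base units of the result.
Units of each symbol in E = ½mv²:
  m (mass): kg
  v (speed): m/s  → to the power 2, contributes m²/s²
  The factor ½ is dimensionless.

Multiplying the contributions: [kg] · [m²/s²]
Adding exponents of each base unit: kg: 1, m: 2, s: -2
SI base units of kinetic energy: kg·m²/s²

Answer: kg·m²/s²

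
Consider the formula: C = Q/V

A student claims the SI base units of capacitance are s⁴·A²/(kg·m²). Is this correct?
Units of each symbol in C = Q/V:
  Q (charge, in coulombs): s·A
  V (voltage, in volts): kg·m²/(s³·A)  → in the denominator, contributes s³·A/(kg·m²)

Multiplying the contributions: [s·A] · [s³·A/(kg·m²)]
Adding exponents of each base unit: kg: -1, m: -2, s: 4, A: 2
SI base units of capacitance: s⁴·A²/(kg·m²)

The claimed units s⁴·A²/(kg·m²) match the derived units, so the claim is correct.

Answer: Yes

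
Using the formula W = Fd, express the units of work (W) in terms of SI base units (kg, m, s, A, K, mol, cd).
Units of each symbol in W = Fd:
  F (force): kg·m/s²
  d (displacement): m

Multiplying the contributions: [kg·m/s²] · [m]
Adding exponents of each base unit: kg: 1, m: 2, s: -2
SI base units of work: kg·m²/s²

Answer: kg·m²/s²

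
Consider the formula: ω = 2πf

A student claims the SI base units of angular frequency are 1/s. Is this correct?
Units of each symbol in ω = 2πf:
  f (frequency): 1/s
  The factor 2π is dimensionless.

Multiplying the contributions: [1/s]
Adding exponents of each base unit: s: -1
SI base units of angular frequency: 1/s

The claimed units 1/s match the derived units, so the claim is correct.

Answer: Yes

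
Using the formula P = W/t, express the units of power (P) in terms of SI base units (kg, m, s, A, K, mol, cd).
Units of each symbol in P = W/t:
  W (work): kg·m²/s²
  t (time): s  → in the denominator, contributes 1/s

Multiplying the contributions: [kg·m²/s²] · [1/s]
Adding exponents of each base unit: kg: 1, m: 2, s: -3
SI base units of power: kg·m²/s³

Answer: kg·m²/s³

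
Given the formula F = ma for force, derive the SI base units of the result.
Units of each symbol in F = ma:
  m (mass): kg
  a (acceleration): m/s²

Multiplying the contributions: [kg] · [m/s²]
Adding exponents of each base unit: kg: 1, m: 1, s: -2
SI base units of force: kg·m/s²

Answer: kg·m/s²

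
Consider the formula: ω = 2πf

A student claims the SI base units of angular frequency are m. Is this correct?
Units of each symbol in ω = 2πf:
  f (frequency): 1/s
  The factor 2π is dimensionless.

Multiplying the contributions: [1/s]
Adding exponents of each base unit: s: -1
SI base units of angular frequency: 1/s

The claimed units m (exponents m: 1) do not match the derived units 1/s (exponents s: -1), so the claim is incorrect.

Answer: No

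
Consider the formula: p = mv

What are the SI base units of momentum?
Units of each symbol in p = mv:
  m (mass): kg
  v (velocity): m/s

Multiplying the contributions: [kg] · [m/s]
Adding exponents of each base unit: kg: 1, m: 1, s: -1
SI base units of momentum: kg·m/s

Answer: kg·m/s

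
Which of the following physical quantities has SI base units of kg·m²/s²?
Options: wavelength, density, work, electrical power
Checking the SI base units of each option:
  wavelength (λ = v/f): m  ✗
  density (ρ = m/V): kg/m³  ✗
  work (W = Fd): kg·m²/s²  ✓ matches
  electrical power (P = IV): kg·m²/s³  ✗

Only work has units kg·m²/s².

Answer: work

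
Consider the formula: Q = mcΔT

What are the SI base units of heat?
Units of each symbol in Q = mcΔT:
  m (mass): kg
  c (specific heat capacity, in J/(kg·K)): m²/(s²·K)
  ΔT (temperature change): K

Multiplying the contributions: [kg] · [m²/(s²·K)] · [K]
Adding exponents of each base unit: kg: 1, m: 2, s: -2
SI base units of heat: kg·m²/s²

Answer: kg·m²/s²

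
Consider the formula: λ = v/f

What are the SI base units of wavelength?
Units of each symbol in λ = v/f:
  v (wave speed): m/s
  f (frequency): 1/s  → in the denominator, contributes s

Multiplying the contributions: [m/s] · [s]
Adding exponents of each base unit: m: 1
SI base units of wavelength: m

Answer: m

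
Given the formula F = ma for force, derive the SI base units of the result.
Units of each symbol in F = ma:
  m (mass): kg
  a (acceleration): m/s²

Multiplying the contributions: [kg] · [m/s²]
Adding exponents of each base unit: kg: 1, m: 1, s: -2
SI base units of force: kg·m/s²

Answer: kg·m/s²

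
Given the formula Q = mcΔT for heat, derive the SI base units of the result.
Units of each symbol in Q = mcΔT:
  m (mass): kg
  c (specific heat capacity, in J/(kg·K)): m²/(s²·K)
  ΔT (temperature change): K

Multiplying the contributions: [kg] · [m²/(s²·K)] · [K]
Adding exponents of each base unit: kg: 1, m: 2, s: -2
SI base units of heat: kg·m²/s²

Answer: kg·m²/s²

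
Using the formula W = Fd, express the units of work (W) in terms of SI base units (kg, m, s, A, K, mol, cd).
Units of each symbol in W = Fd:
  F (force): kg·m/s²
  d (displacement): m

Multiplying the contributions: [kg·m/s²] · [m]
Adding exponents of each base unit: kg: 1, m: 2, s: -2
SI base units of work: kg·m²/s²

Answer: kg·m²/s²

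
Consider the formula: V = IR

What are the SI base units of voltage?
Units of each symbol in V = IR:
  I (current): A
  R (resistance, in ohms): kg·m²/(s³·A²)

Multiplying the contributions: [A] · [kg·m²/(s³·A²)]
Adding exponents of each base unit: kg: 1, m: 2, s: -3, A: -1
SI base units of voltage: kg·m²/(s³·A)

Answer: kg·m²/(s³·A)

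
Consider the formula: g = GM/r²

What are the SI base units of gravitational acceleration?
Units of each symbol in g = GM/r²:
  G (gravitational constant): m³/(kg·s²)
  M (mass): kg
  r (distance): m  → to the power 2 in the denominator, contributes 1/m²

Multiplying the contributions: [m³/(kg·s²)] · [kg] · [1/m²]
Adding exponents of each base unit: m: 1, s: -2
SI base units of gravitational acceleration: m/s²

Answer: m/s²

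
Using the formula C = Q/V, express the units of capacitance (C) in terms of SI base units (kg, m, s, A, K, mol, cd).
Units of each symbol in C = Q/V:
  Q (charge, in coulombs): s·A
  V (voltage, in volts): kg·m²/(s³·A)  → in the denominator, contributes s³·A/(kg·m²)

Multiplying the contributions: [s·A] · [s³·A/(kg·m²)]
Adding exponents of each base unit: kg: -1, m: -2, s: 4, A: 2
SI base units of capacitance: s⁴·A²/(kg·m²)

Answer: s⁴·A²/(kg·m²)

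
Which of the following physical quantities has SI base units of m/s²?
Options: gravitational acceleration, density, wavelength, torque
Checking the SI base units of each option:
  gravitational acceleration (g = GM/r²): m/s²  ✓ matches
  density (ρ = m/V): kg/m³  ✗
  wavelength (λ = v/f): m  ✗
  torque (τ = Fr): kg·m²/s²  ✗

Only gravitational acceleration has units m/s².

Answer: gravitational acceleration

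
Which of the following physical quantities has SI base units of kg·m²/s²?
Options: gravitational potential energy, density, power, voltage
Checking the SI base units of each option:
  gravitational potential energy (U = -GMm/r): kg·m²/s²  ✓ matches
  density (ρ = m/V): kg/m³  ✗
  power (P = W/t): kg·m²/s³  ✗
  voltage (V = IR): kg·m²/(s³·A)  ✗

Only gravitational potential energy has units kg·m²/s².

Answer: gravitational potential energy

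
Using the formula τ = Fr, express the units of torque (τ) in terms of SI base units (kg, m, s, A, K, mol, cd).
Units of each symbol in τ = Fr:
  F (force): kg·m/s²
  r (lever arm): m

Multiplying the contributions: [kg·m/s²] · [m]
Adding exponents of each base unit: kg: 1, m: 2, s: -2
SI base units of torque: kg·m²/s²

Answer: kg·m²/s²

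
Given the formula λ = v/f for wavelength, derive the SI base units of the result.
Units of each symbol in λ = v/f:
  v (wave speed): m/s
  f (frequency): 1/s  → in the denominator, contributes s

Multiplying the contributions: [m/s] · [s]
Adding exponents of each base unit: m: 1
SI base units of wavelength: m

Answer: m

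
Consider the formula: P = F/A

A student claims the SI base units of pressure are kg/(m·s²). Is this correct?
Units of each symbol in P = F/A:
  F (force): kg·m/s²
  A (area): m²  → in the denominator, contributes 1/m²

Multiplying the contributions: [kg·m/s²] · [1/m²]
Adding exponents of each base unit: kg: 1, m: -1, s: -2
SI base units of pressure: kg/(m·s²)

The claimed units kg/(m·s²) match the derived units, so the claim is correct.

Answer: Yes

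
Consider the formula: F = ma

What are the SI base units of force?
Units of each symbol in F = ma:
  m (mass): kg
  a (acceleration): m/s²

Multiplying the contributions: [kg] · [m/s²]
Adding exponents of each base unit: kg: 1, m: 1, s: -2
SI base units of force: kg·m/s²

Answer: kg·m/s²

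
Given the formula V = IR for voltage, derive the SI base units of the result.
Units of each symbol in V = IR:
  I (current): A
  R (resistance, in ohms): kg·m²/(s³·A²)

Multiplying the contributions: [A] · [kg·m²/(s³·A²)]
Adding exponents of each base unit: kg: 1, m: 2, s: -3, A: -1
SI base units of voltage: kg·m²/(s³·A)

Answer: kg·m²/(s³·A)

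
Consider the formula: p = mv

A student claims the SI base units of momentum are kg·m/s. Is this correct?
Units of each symbol in p = mv:
  m (mass): kg
  v (velocity): m/s

Multiplying the contributions: [kg] · [m/s]
Adding exponents of each base unit: kg: 1, m: 1, s: -1
SI base units of momentum: kg·m/s

The claimed units kg·m/s match the derived units, so the claim is correct.

Answer: Yes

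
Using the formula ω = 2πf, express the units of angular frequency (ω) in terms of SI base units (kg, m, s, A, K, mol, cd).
Units of each symbol in ω = 2πf:
  f (frequency): 1/s
  The factor 2π is dimensionless.

Multiplying the contributions: [1/s]
Adding exponents of each base unit: s: -1
SI base units of angular frequency: 1/s

Answer: 1/s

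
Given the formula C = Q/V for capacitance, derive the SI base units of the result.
Units of each symbol in C = Q/V:
  Q (charge, in coulombs): s·A
  V (voltage, in volts): kg·m²/(s³·A)  → in the denominator, contributes s³·A/(kg·m²)

Multiplying the contributions: [s·A] · [s³·A/(kg·m²)]
Adding exponents of each base unit: kg: -1, m: -2, s: 4, A: 2
SI base units of capacitance: s⁴·A²/(kg·m²)

Answer: s⁴·A²/(kg·m²)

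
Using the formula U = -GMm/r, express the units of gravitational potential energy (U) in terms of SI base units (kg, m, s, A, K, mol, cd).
Units of each symbol in U = -GMm/r:
  G (gravitational constant): m³/(kg·s²)
  M (mass): kg
  m (mass): kg
  r (distance): m  → in the denominator, contributes 1/m
  The minus sign does not affect the units.

Multiplying the contributions: [m³/(kg·s²)] · [kg] · [kg] · [1/m]
Adding exponents of each base unit: kg: 1, m: 2, s: -2
SI base units of gravitational potential energy: kg·m²/s²

Answer: kg·m²/s²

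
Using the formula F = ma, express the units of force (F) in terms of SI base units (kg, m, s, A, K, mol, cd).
Units of each symbol in F = ma:
  m (mass): kg
  a (acceleration): m/s²

Multiplying the contributions: [kg] · [m/s²]
Adding exponents of each base unit: kg: 1, m: 1, s: -2
SI base units of force: kg·m/s²

Answer: kg·m/s²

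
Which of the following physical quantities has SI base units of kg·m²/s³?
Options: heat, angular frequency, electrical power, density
Checking the SI base units of each option:
  heat (Q = mcΔT): kg·m²/s²  ✗
  angular frequency (ω = 2πf): 1/s  ✗
  electrical power (P = IV): kg·m²/s³  ✓ matches
  density (ρ = m/V): kg/m³  ✗

Only electrical power has units kg·m²/s³.

Answer: electrical power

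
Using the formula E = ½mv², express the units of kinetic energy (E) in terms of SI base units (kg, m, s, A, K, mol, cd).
Units of each symbol in E = ½mv²:
  m (mass): kg
  v (speed): m/s  → to the power 2, contributes m²/s²
  The factor ½ is dimensionless.

Multiplying the contributions: [kg] · [m²/s²]
Adding exponents of each base unit: kg: 1, m: 2, s: -2
SI base units of kinetic energy: kg·m²/s²

Answer: kg·m²/s²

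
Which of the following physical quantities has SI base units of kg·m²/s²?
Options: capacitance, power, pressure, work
Checking the SI base units of each option:
  capacitance (C = Q/V): s⁴·A²/(kg·m²)  ✗
  power (P = W/t): kg·m²/s³  ✗
  pressure (P = F/A): kg/(m·s²)  ✗
  work (W = Fd): kg·m²/s²  ✓ matches

Only work has units kg·m²/s².

Answer: work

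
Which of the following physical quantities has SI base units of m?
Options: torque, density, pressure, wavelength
Checking the SI base units of each option:
  torque (τ = Fr): kg·m²/s²  ✗
  density (ρ = m/V): kg/m³  ✗
  pressure (P = F/A): kg/(m·s²)  ✗
  wavelength (λ = v/f): m  ✓ matches

Only wavelength has units m.

Answer: wavelength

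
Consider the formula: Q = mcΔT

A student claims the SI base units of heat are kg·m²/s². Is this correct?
Units of each symbol in Q = mcΔT:
  m (mass): kg
  c (specific heat capacity, in J/(kg·K)): m²/(s²·K)
  ΔT (temperature change): K

Multiplying the contributions: [kg] · [m²/(s²·K)] · [K]
Adding exponents of each base unit: kg: 1, m: 2, s: -2
SI base units of heat: kg·m²/s²

The claimed units kg·m²/s² match the derived units, so the claim is correct.

Answer: Yes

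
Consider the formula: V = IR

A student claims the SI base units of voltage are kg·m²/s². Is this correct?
Units of each symbol in V = IR:
  I (current): A
  R (resistance, in ohms): kg·m²/(s³·A²)

Multiplying the contributions: [A] · [kg·m²/(s³·A²)]
Adding exponents of each base unit: kg: 1, m: 2, s: -3, A: -1
SI base units of voltage: kg·m²/(s³·A)

The claimed units kg·m²/s² (exponents kg: 1, m: 2, s: -2) do not match the derived units kg·m²/(s³·A) (exponents kg: 1, m: 2, s: -3, A: -1), so the claim is incorrect.

Answer: No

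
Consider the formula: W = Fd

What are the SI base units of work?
Units of each symbol in W = Fd:
  F (force): kg·m/s²
  d (displacement): m

Multiplying the contributions: [kg·m/s²] · [m]
Adding exponents of each base unit: kg: 1, m: 2, s: -2
SI base units of work: kg·m²/s²

Answer: kg·m²/s²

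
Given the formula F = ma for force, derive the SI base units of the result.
Units of each symbol in F = ma:
  m (mass): kg
  a (acceleration): m/s²

Multiplying the contributions: [kg] · [m/s²]
Adding exponents of each base unit: kg: 1, m: 1, s: -2
SI base units of force: kg·m/s²

Answer: kg·m/s²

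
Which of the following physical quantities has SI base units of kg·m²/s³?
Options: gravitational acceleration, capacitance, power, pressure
Checking the SI base units of each option:
  gravitational acceleration (g = GM/r²): m/s²  ✗
  capacitance (C = Q/V): s⁴·A²/(kg·m²)  ✗
  power (P = W/t): kg·m²/s³  ✓ matches
  pressure (P = F/A): kg/(m·s²)  ✗

Only power has units kg·m²/s³.

Answer: power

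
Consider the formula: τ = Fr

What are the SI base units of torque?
Units of each symbol in τ = Fr:
  F (force): kg·m/s²
  r (lever arm): m

Multiplying the contributions: [kg·m/s²] · [m]
Adding exponents of each base unit: kg: 1, m: 2, s: -2
SI base units of torque: kg·m²/s²

Answer: kg·m²/s²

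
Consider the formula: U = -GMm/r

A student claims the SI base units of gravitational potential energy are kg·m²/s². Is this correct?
Units of each symbol in U = -GMm/r:
  G (gravitational constant): m³/(kg·s²)
  M (mass): kg
  m (mass): kg
  r (distance): m  → in the denominator, contributes 1/m
  The minus sign does not affect the units.

Multiplying the contributions: [m³/(kg·s²)] · [kg] · [kg] · [1/m]
Adding exponents of each base unit: kg: 1, m: 2, s: -2
SI base units of gravitational potential energy: kg·m²/s²

The claimed units kg·m²/s² match the derived units, so the claim is correct.

Answer: Yes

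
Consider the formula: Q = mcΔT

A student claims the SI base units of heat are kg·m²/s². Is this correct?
Units of each symbol in Q = mcΔT:
  m (mass): kg
  c (specific heat capacity, in J/(kg·K)): m²/(s²·K)
  ΔT (temperature change): K

Multiplying the contributions: [kg] · [m²/(s²·K)] · [K]
Adding exponents of each base unit: kg: 1, m: 2, s: -2
SI base units of heat: kg·m²/s²

The claimed units kg·m²/s² match the derived units, so the claim is correct.

Answer: Yes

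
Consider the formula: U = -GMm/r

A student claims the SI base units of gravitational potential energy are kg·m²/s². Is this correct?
Units of each symbol in U = -GMm/r:
  G (gravitational constant): m³/(kg·s²)
  M (mass): kg
  m (mass): kg
  r (distance): m  → in the denominator, contributes 1/m
  The minus sign does not affect the units.

Multiplying the contributions: [m³/(kg·s²)] · [kg] · [kg] · [1/m]
Adding exponents of each base unit: kg: 1, m: 2, s: -2
SI base units of gravitational potential energy: kg·m²/s²

The claimed units kg·m²/s² match the derived units, so the claim is correct.

Answer: Yes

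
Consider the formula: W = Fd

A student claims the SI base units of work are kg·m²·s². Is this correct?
Units of each symbol in W = Fd:
  F (force): kg·m/s²
  d (displacement): m

Multiplying the contributions: [kg·m/s²] · [m]
Adding exponents of each base unit: kg: 1, m: 2, s: -2
SI base units of work: kg·m²/s²

The claimed units kg·m²·s² (exponents kg: 1, m: 2, s: 2) do not match the derived units kg·m²/s² (exponents kg: 1, m: 2, s: -2), so the claim is incorrect.

Answer: No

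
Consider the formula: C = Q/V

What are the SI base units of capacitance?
Units of each symbol in C = Q/V:
  Q (charge, in coulombs): s·A
  V (voltage, in volts): kg·m²/(s³·A)  → in the denominator, contributes s³·A/(kg·m²)

Multiplying the contributions: [s·A] · [s³·A/(kg·m²)]
Adding exponents of each base unit: kg: -1, m: -2, s: 4, A: 2
SI base units of capacitance: s⁴·A²/(kg·m²)

Answer: s⁴·A²/(kg·m²)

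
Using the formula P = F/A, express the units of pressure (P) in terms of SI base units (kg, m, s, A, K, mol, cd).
Units of each symbol in P = F/A:
  F (force): kg·m/s²
  A (area): m²  → in the denominator, contributes 1/m²

Multiplying the contributions: [kg·m/s²] · [1/m²]
Adding exponents of each base unit: kg: 1, m: -1, s: -2
SI base units of pressure: kg/(m·s²)

Answer: kg/(m·s²)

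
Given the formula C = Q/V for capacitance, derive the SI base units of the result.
Units of each symbol in C = Q/V:
  Q (charge, in coulombs): s·A
  V (voltage, in volts): kg·m²/(s³·A)  → in the denominator, contributes s³·A/(kg·m²)

Multiplying the contributions: [s·A] · [s³·A/(kg·m²)]
Adding exponents of each base unit: kg: -1, m: -2, s: 4, A: 2
SI base units of capacitance: s⁴·A²/(kg·m²)

Answer: s⁴·A²/(kg·m²)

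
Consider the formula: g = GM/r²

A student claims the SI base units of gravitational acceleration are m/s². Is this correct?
Units of each symbol in g = GM/r²:
  G (gravitational constant): m³/(kg·s²)
  M (mass): kg
  r (distance): m  → to the power 2 in the denominator, contributes 1/m²

Multiplying the contributions: [m³/(kg·s²)] · [kg] · [1/m²]
Adding exponents of each base unit: m: 1, s: -2
SI base units of gravitational acceleration: m/s²

The claimed units m/s² match the derived units, so the claim is correct.

Answer: Yes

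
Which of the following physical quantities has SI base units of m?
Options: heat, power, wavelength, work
Checking the SI base units of each option:
  heat (Q = mcΔT): kg·m²/s²  ✗
  power (P = W/t): kg·m²/s³  ✗
  wavelength (λ = v/f): m  ✓ matches
  work (W = Fd): kg·m²/s²  ✗

Only wavelength has units m.

Answer: wavelength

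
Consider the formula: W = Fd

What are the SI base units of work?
Units of each symbol in W = Fd:
  F (force): kg·m/s²
  d (displacement): m

Multiplying the contributions: [kg·m/s²] · [m]
Adding exponents of each base unit: kg: 1, m: 2, s: -2
SI base units of work: kg·m²/s²

Answer: kg·m²/s²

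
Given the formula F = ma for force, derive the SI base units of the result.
Units of each symbol in F = ma:
  m (mass): kg
  a (acceleration): m/s²

Multiplying the contributions: [kg] · [m/s²]
Adding exponents of each base unit: kg: 1, m: 1, s: -2
SI base units of force: kg·m/s²

Answer: kg·m/s²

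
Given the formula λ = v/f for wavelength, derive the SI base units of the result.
Units of each symbol in λ = v/f:
  v (wave speed): m/s
  f (frequency): 1/s  → in the denominator, contributes s

Multiplying the contributions: [m/s] · [s]
Adding exponents of each base unit: m: 1
SI base units of wavelength: m

Answer: m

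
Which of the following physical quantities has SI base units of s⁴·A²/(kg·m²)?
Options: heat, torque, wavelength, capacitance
Checking the SI base units of each option:
  heat (Q = mcΔT): kg·m²/s²  ✗
  torque (τ = Fr): kg·m²/s²  ✗
  wavelength (λ = v/f): m  ✗
  capacitance (C = Q/V): s⁴·A²/(kg·m²)  ✓ matches

Only capacitance has units s⁴·A²/(kg·m²).

Answer: capacitance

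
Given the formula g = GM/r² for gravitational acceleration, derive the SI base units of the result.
Units of each symbol in g = GM/r²:
  G (gravitational constant): m³/(kg·s²)
  M (mass): kg
  r (distance): m  → to the power 2 in the denominator, contributes 1/m²

Multiplying the contributions: [m³/(kg·s²)] · [kg] · [1/m²]
Adding exponents of each base unit: m: 1, s: -2
SI base units of gravitational acceleration: m/s²

Answer: m/s²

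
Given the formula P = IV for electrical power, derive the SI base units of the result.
Units of each symbol in P = IV:
  I (current): A
  V (voltage, in volts): kg·m²/(s³·A)

Multiplying the contributions: [A] · [kg·m²/(s³·A)]
Adding exponents of each base unit: kg: 1, m: 2, s: -3
SI base units of electrical power: kg·m²/s³

Answer: kg·m²/s³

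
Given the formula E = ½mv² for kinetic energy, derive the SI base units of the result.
Units of each symbol in E = ½mv²:
  m (mass): kg
  v (speed): m/s  → to the power 2, contributes m²/s²
  The factor ½ is dimensionless.

Multiplying the contributions: [kg] · [m²/s²]
Adding exponents of each base unit: kg: 1, m: 2, s: -2
SI base units of kinetic energy: kg·m²/s²

Answer: kg·m²/s²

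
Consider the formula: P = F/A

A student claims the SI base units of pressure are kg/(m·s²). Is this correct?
Units of each symbol in P = F/A:
  F (force): kg·m/s²
  A (area): m²  → in the denominator, contributes 1/m²

Multiplying the contributions: [kg·m/s²] · [1/m²]
Adding exponents of each base unit: kg: 1, m: -1, s: -2
SI base units of pressure: kg/(m·s²)

The claimed units kg/(m·s²) match the derived units, so the claim is correct.

Answer: Yes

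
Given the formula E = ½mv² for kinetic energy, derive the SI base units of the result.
Units of each symbol in E = ½mv²:
  m (mass): kg
  v (speed): m/s  → to the power 2, contributes m²/s²
  The factor ½ is dimensionless.

Multiplying the contributions: [kg] · [m²/s²]
Adding exponents of each base unit: kg: 1, m: 2, s: -2
SI base units of kinetic energy: kg·m²/s²

Answer: kg·m²/s²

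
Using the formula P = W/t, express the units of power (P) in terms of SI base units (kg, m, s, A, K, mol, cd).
Units of each symbol in P = W/t:
  W (work): kg·m²/s²
  t (time): s  → in the denominator, contributes 1/s

Multiplying the contributions: [kg·m²/s²] · [1/s]
Adding exponents of each base unit: kg: 1, m: 2, s: -3
SI base units of power: kg·m²/s³

Answer: kg·m²/s³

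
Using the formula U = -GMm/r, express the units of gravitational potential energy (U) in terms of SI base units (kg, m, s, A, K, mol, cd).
Units of each symbol in U = -GMm/r:
  G (gravitational constant): m³/(kg·s²)
  M (mass): kg
  m (mass): kg
  r (distance): m  → in the denominator, contributes 1/m
  The minus sign does not affect the units.

Multiplying the contributions: [m³/(kg·s²)] · [kg] · [kg] · [1/m]
Adding exponents of each base unit: kg: 1, m: 2, s: -2
SI base units of gravitational potential energy: kg·m²/s²

Answer: kg·m²/s²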